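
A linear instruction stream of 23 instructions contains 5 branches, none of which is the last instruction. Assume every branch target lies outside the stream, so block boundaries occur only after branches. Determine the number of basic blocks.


With no in-sequence branch targets, the leaders are the first instruction plus the instruction after each branch.
Number of basic blocks = branches + 1
= 5 + 1 = 6

6


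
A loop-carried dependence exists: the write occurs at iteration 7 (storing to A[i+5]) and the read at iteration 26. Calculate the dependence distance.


Distance = read iteration - write iteration
= 26 - 7 = 19

19


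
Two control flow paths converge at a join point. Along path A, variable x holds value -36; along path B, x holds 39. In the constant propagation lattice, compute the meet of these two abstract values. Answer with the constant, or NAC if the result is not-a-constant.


Meet operation: if both paths give the same constant, result is that constant; if they differ, result is NAC (not-a-constant).
Path A: -36, Path B: 39 -> differ
Result: not-a-constant -> NAC

NAC


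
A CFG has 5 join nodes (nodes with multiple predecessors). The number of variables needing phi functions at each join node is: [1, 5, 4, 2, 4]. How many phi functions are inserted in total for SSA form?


Total phi functions = sum of phi functions at each join node
= 1 + 5 + 4 + 2 + 4 = 16

16


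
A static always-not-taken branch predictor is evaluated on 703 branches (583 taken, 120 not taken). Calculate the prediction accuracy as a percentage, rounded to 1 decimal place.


Predictor: always-not-taken
Correct predictions = 120
Accuracy = 120 / 703 * 100 = 17.1%

17.1


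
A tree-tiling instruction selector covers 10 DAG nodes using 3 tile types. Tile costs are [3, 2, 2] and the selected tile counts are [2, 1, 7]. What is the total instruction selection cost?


Total cost = sum(count_i * cost_i)
= 2*3 + 1*2 + 7*2
= 22

22


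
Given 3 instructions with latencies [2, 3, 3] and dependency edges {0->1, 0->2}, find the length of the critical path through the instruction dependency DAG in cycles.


Compute longest path through dependency graph: dist(Ik) = max over predecessors of dist + latency(Ik).
dist(I0) = latency 2 = 2
dist(I1) = dist(I0) + 3 = 2 + 3 = 5
dist(I2) = dist(I0) + 3 = 2 + 3 = 5
Critical path = max dist = 5

5


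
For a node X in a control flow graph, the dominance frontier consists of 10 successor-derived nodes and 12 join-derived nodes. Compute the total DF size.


DF(X) = direct successor contributions + join point contributions
= 10 + 12 = 22

22


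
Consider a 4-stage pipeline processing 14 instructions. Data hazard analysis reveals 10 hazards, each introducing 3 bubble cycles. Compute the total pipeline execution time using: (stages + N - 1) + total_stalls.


Base cycles = 4 + 14 - 1 = 17
Total stalls = 10 * 3 = 30
Total = 17 + 30 = 47

47


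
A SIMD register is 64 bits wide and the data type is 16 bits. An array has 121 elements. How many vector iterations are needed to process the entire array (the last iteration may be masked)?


Width = 64 / 16 = 4 elements per vector op
Iterations = ceil(121 / 4) = 31

31


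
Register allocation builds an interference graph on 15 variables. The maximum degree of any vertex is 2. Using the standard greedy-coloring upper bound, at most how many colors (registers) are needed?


Greedy coloring never needs more than (max_degree + 1) colors: when coloring a vertex, at most max_degree neighbors are already colored.
Upper bound = 2 + 1 = 3

3


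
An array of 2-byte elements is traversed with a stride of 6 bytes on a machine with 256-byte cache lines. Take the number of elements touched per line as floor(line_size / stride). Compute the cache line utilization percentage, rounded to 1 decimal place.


Elements per cache line = floor(256 / 6) = 42
Bytes used = 42 * 2 = 84
Utilization = 84 / 256 * 100 = 32.8%

32.8


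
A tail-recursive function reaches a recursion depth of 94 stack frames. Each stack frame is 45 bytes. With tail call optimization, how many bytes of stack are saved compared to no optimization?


Without TCO: 94 * 45 = 4230 bytes
With TCO: reuse 1 frame = 45 bytes
Savings = 4230 - 45 = 4185

4185


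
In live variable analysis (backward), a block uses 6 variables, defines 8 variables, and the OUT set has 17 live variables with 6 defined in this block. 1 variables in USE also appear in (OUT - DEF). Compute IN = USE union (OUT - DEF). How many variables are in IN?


OUT - DEF: 17 - 6 = 11
|IN| = |USE| + |OUT - DEF| - |USE ∩ (OUT - DEF)| = 6 + 11 - 1 = 16

16


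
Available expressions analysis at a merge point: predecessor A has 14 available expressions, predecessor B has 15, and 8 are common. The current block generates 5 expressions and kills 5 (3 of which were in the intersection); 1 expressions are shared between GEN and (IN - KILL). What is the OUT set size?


IN = intersection of predecessors = 8
IN - KILL = 8 - 3 = 5
|OUT| = |GEN| + |IN - KILL| - |GEN ∩ (IN - KILL)| = 5 + 5 - 1 = 9

9


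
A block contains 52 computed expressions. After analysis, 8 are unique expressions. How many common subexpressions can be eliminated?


CSE count = total expressions - unique expressions
= 52 - 8 = 44

44


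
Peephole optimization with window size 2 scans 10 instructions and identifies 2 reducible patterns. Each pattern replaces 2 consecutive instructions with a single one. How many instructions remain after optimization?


Each match removes 1 instructions.
Total removed = 2 * 1 = 2
Remaining = 10 - 2 = 8

8


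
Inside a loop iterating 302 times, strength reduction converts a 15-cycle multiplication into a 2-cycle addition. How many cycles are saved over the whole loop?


Per-iteration saving = 15 - 2 = 13
Total saved = 302 * 13 = 3926

3926


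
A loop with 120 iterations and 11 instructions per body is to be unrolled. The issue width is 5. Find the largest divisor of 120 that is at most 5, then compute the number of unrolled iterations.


Largest divisor of 120 <= 5 is 5
New iterations = 120 / 5 = 24

24


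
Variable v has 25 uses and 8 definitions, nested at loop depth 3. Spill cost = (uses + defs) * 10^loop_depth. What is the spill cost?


uses + defs = 25 + 8 = 33
10^3 = 1000
Spill cost = 33 * 1000 = 33000

33000


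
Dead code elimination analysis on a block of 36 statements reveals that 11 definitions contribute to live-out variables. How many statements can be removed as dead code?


Dead code = total statements - live definitions
= 36 - 11 = 25

25


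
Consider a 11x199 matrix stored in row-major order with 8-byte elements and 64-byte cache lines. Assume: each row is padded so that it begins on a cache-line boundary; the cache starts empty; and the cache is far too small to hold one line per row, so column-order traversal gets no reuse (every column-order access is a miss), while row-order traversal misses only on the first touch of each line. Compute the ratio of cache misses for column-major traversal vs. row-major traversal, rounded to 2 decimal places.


Each row occupies 199 * 8 = 1592 bytes and starts on a line boundary, so it spans ceil(1592 / 64) = 25 cache lines.
Row-major traversal misses (one per line touched): 11 * ceil(199 * 8 / 64) = 275
Column-major traversal misses (no reuse, every access misses): 11 * 199 = 2189
Ratio = 2189 / 275 = 7.96

7.96


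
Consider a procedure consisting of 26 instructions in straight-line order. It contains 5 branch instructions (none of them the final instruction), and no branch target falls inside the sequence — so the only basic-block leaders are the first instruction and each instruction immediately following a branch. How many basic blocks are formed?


With no in-sequence branch targets, the leaders are the first instruction plus the instruction after each branch.
Number of basic blocks = branches + 1
= 5 + 1 = 6

6


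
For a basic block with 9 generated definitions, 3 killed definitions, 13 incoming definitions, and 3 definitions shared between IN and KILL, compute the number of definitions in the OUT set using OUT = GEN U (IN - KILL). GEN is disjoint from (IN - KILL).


IN - KILL: 13 - 3 = 10 surviving definitions
OUT = GEN + surviving = 9 + 10 = 19

19


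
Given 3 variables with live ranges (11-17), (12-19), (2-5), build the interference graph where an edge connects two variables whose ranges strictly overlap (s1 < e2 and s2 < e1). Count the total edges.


Check all pairs for overlapping intervals.
Two intervals (s1,e1) and (s2,e2) overlap if s1 < e2 and s2 < e1.
v0 (11-17) vs v1..v2: overlaps v1 -> 1
v1 (12-19) vs v2: overlaps none -> 0
Total overlapping pairs = 1 + 0 = 1

1


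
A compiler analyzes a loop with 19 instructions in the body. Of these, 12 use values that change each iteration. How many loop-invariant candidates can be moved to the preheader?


Invariant candidates = total - loop-dependent
= 19 - 12 = 7

7


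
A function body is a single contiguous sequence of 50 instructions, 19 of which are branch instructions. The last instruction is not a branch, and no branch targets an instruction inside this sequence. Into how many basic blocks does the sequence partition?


With no in-sequence branch targets, the leaders are the first instruction plus the instruction after each branch.
Number of basic blocks = branches + 1
= 19 + 1 = 20

20


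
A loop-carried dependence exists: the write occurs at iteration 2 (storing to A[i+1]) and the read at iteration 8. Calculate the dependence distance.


Distance = read iteration - write iteration
= 8 - 2 = 6

6


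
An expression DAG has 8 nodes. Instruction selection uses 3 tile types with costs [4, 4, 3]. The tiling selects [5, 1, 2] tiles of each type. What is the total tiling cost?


Total cost = sum(count_i * cost_i)
= 5*4 + 1*4 + 2*3
= 30

30


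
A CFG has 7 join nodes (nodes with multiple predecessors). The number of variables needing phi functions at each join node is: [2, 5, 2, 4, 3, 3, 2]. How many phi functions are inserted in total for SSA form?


Total phi functions = sum of phi functions at each join node
= 2 + 5 + 2 + 4 + 3 + 3 + 2 = 21

21


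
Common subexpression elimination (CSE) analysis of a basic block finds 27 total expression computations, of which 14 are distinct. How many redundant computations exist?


CSE count = total expressions - unique expressions
= 27 - 14 = 13

13


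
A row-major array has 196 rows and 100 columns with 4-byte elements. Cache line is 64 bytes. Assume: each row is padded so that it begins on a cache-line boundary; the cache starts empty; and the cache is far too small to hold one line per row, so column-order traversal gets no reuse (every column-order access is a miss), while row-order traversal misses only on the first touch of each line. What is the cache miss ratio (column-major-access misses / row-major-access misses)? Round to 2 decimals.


Each row occupies 100 * 4 = 400 bytes and starts on a line boundary, so it spans ceil(400 / 64) = 7 cache lines.
Row-major traversal misses (one per line touched): 196 * ceil(100 * 4 / 64) = 1372
Column-major traversal misses (no reuse, every access misses): 196 * 100 = 19600
Ratio = 19600 / 1372 = 14.29

14.29


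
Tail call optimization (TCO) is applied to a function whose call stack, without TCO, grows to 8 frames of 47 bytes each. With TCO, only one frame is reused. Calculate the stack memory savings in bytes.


Without TCO: 8 * 47 = 376 bytes
With TCO: reuse 1 frame = 47 bytes
Savings = 376 - 47 = 329

329


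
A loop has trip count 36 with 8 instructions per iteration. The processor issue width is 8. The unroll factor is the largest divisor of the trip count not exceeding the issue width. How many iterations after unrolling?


Largest divisor of 36 <= 8 is 6
New iterations = 36 / 6 = 6

6


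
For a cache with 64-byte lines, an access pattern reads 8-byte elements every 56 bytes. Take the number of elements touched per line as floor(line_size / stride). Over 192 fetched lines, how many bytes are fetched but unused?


Elements per line = floor(64 / 56) = 1
Bytes used per line = 1 * 8 = 8
Wasted per line = 64 - 8 = 56
Total wasted = 56 * 192 = 10752

10752


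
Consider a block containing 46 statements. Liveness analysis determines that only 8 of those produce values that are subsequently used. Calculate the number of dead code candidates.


Dead code = total statements - live definitions
= 46 - 8 = 38

38


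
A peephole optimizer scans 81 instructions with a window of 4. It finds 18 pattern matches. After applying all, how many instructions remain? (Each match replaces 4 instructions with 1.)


Each match removes 3 instructions.
Total removed = 18 * 3 = 54
Remaining = 81 - 54 = 27

27


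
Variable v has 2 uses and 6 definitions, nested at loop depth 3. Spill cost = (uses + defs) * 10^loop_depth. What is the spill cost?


uses + defs = 2 + 6 = 8
10^3 = 1000
Spill cost = 8 * 1000 = 8000

8000


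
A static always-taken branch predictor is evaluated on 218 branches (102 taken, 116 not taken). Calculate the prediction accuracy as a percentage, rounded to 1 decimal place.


Predictor: always-taken
Correct predictions = 102
Accuracy = 102 / 218 * 100 = 46.8%

46.8


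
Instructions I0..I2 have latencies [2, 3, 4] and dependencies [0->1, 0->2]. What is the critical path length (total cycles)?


Compute longest path through dependency graph: dist(Ik) = max over predecessors of dist + latency(Ik).
dist(I0) = latency 2 = 2
dist(I1) = dist(I0) + 3 = 2 + 3 = 5
dist(I2) = dist(I0) + 4 = 2 + 4 = 6
Critical path = max dist = 6

6


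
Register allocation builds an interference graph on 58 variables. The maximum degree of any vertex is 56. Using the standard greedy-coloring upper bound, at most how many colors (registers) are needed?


Greedy coloring never needs more than (max_degree + 1) colors: when coloring a vertex, at most max_degree neighbors are already colored.
Upper bound = 56 + 1 = 57

57


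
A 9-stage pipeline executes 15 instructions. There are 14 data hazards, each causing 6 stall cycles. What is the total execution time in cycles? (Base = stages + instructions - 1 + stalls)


Base cycles = 9 + 15 - 1 = 23
Total stalls = 14 * 6 = 84
Total = 23 + 84 = 107

107


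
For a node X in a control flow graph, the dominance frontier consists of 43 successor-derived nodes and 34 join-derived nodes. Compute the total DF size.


DF(X) = direct successor contributions + join point contributions
= 43 + 34 = 77

77


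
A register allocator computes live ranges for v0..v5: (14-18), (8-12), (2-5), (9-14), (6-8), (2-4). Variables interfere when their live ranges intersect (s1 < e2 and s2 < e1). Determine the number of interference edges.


Check all pairs for overlapping intervals.
Two intervals (s1,e1) and (s2,e2) overlap if s1 < e2 and s2 < e1.
v0 (14-18) vs v1..v5: overlaps none -> 0
v1 (8-12) vs v2..v5: overlaps v3 -> 1
v2 (2-5) vs v3..v5: overlaps v5 -> 1
v3 (9-14) vs v4..v5: overlaps none -> 0
v4 (6-8) vs v5: overlaps none -> 0
Total overlapping pairs = 0 + 1 + 1 + 0 + 0 = 2

2


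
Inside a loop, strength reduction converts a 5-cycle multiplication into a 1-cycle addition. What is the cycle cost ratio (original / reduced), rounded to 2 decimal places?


Ratio = mult_cost / add_cost = 5 / 1 = 5.0

5.0


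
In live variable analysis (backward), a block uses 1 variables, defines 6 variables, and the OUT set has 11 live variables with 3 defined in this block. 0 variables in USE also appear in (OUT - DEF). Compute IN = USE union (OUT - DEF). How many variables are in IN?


OUT - DEF: 11 - 3 = 8
|IN| = |USE| + |OUT - DEF| - |USE ∩ (OUT - DEF)| = 1 + 8 - 0 = 9

9


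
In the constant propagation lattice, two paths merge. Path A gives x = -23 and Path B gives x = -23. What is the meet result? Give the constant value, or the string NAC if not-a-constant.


Meet operation: if both paths give the same constant, result is that constant; if they differ, result is NAC (not-a-constant).
Path A: -23, Path B: -23 -> equal
Result: constant -> -23

-23


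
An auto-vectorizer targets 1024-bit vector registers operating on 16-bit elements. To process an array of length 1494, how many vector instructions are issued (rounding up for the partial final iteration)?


Width = 1024 / 16 = 64 elements per vector op
Iterations = ceil(1494 / 64) = 24

24


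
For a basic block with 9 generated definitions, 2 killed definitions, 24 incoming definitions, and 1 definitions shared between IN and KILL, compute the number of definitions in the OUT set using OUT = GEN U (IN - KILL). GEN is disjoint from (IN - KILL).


IN - KILL: 24 - 1 = 23 surviving definitions
OUT = GEN + surviving = 9 + 23 = 32

32


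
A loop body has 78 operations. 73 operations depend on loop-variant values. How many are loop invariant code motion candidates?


Invariant candidates = total - loop-dependent
= 78 - 73 = 5

5


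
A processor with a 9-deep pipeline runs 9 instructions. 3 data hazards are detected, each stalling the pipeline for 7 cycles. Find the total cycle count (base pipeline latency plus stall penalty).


Base cycles = 9 + 9 - 1 = 17
Total stalls = 3 * 7 = 21
Total = 17 + 21 = 38

38


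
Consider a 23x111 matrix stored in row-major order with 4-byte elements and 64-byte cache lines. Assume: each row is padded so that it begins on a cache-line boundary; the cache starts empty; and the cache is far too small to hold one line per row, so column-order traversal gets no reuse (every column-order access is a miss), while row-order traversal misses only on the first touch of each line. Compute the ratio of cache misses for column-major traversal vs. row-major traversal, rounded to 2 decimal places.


Each row occupies 111 * 4 = 444 bytes and starts on a line boundary, so it spans ceil(444 / 64) = 7 cache lines.
Row-major traversal misses (one per line touched): 23 * ceil(111 * 4 / 64) = 161
Column-major traversal misses (no reuse, every access misses): 23 * 111 = 2553
Ratio = 2553 / 161 = 15.86

15.86


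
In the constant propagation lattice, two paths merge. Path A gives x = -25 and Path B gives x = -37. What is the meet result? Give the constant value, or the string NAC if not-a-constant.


Meet operation: if both paths give the same constant, result is that constant; if they differ, result is NAC (not-a-constant).
Path A: -25, Path B: -37 -> differ
Result: not-a-constant -> NAC

NAC


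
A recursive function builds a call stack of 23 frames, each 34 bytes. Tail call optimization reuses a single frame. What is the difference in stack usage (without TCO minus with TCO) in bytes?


Without TCO: 23 * 34 = 782 bytes
With TCO: reuse 1 frame = 34 bytes
Savings = 782 - 34 = 748

748


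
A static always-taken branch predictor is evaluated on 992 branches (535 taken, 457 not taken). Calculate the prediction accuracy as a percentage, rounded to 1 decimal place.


Predictor: always-taken
Correct predictions = 535
Accuracy = 535 / 992 * 100 = 53.9%

53.9


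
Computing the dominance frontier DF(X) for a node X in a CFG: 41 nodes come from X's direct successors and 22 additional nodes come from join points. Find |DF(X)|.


DF(X) = direct successor contributions + join point contributions
= 41 + 22 = 63

63


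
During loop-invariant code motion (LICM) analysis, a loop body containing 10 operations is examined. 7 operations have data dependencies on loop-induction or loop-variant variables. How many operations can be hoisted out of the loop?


Invariant candidates = total - loop-dependent
= 10 - 7 = 3

3


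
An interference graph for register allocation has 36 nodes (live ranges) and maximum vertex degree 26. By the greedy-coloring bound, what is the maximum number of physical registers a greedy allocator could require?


Greedy coloring never needs more than (max_degree + 1) colors: when coloring a vertex, at most max_degree neighbors are already colored.
Upper bound = 26 + 1 = 27

27


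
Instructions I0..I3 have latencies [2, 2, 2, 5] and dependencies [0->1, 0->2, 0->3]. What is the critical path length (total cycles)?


Compute longest path through dependency graph: dist(Ik) = max over predecessors of dist + latency(Ik).
dist(I0) = latency 2 = 2
dist(I1) = dist(I0) + 2 = 2 + 2 = 4
dist(I2) = dist(I0) + 2 = 2 + 2 = 4
dist(I3) = dist(I0) + 5 = 2 + 5 = 7
Critical path = max dist = 7

7


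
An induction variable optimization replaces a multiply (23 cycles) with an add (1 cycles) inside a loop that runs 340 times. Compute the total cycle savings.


Per-iteration saving = 23 - 1 = 22
Total saved = 340 * 22 = 7480

7480


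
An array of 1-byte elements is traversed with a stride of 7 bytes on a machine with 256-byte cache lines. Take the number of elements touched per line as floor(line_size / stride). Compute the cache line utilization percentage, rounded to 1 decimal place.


Elements per cache line = floor(256 / 7) = 36
Bytes used = 36 * 1 = 36
Utilization = 36 / 256 * 100 = 14.1%

14.1


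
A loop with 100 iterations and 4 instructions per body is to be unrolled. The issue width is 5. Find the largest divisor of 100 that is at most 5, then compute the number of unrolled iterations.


Largest divisor of 100 <= 5 is 5
New iterations = 100 / 5 = 20

20


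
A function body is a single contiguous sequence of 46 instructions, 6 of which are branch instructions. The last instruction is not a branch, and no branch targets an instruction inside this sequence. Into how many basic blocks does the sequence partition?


With no in-sequence branch targets, the leaders are the first instruction plus the instruction after each branch.
Number of basic blocks = branches + 1
= 6 + 1 = 7

7


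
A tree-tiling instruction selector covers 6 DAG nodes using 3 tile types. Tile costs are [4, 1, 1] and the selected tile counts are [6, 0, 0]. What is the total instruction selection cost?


Total cost = sum(count_i * cost_i)
= 6*4 + 0*1 + 0*1
= 24

24


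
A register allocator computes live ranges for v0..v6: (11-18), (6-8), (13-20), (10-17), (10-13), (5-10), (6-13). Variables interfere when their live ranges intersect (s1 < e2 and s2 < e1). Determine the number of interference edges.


Check all pairs for overlapping intervals.
Two intervals (s1,e1) and (s2,e2) overlap if s1 < e2 and s2 < e1.
v0 (11-18) vs v1..v6: overlaps v2, v3, v4, v6 -> 4
v1 (6-8) vs v2..v6: overlaps v5, v6 -> 2
v2 (13-20) vs v3..v6: overlaps v3 -> 1
v3 (10-17) vs v4..v6: overlaps v4, v6 -> 2
v4 (10-13) vs v5..v6: overlaps v6 -> 1
v5 (5-10) vs v6: overlaps v6 -> 1
Total overlapping pairs = 4 + 2 + 1 + 2 + 1 + 1 = 11

11


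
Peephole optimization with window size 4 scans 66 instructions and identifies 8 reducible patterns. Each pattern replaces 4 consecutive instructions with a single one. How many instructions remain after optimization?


Each match removes 3 instructions.
Total removed = 8 * 3 = 24
Remaining = 66 - 24 = 42

42


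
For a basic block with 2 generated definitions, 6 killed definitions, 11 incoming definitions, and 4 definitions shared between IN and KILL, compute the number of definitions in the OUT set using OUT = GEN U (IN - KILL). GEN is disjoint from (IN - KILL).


IN - KILL: 11 - 4 = 7 surviving definitions
OUT = GEN + surviving = 2 + 7 = 9

9


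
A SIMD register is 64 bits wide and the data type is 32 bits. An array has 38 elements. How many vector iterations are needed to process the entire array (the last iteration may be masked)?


Width = 64 / 32 = 2 elements per vector op
Iterations = ceil(38 / 2) = 19

19


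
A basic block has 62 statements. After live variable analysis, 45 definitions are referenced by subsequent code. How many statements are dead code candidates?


Dead code = total statements - live definitions
= 62 - 45 = 17

17


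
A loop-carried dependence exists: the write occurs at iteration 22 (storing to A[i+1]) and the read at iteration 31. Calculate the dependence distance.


Distance = read iteration - write iteration
= 31 - 22 = 9

9


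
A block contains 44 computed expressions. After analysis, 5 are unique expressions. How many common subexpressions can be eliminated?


CSE count = total expressions - unique expressions
= 44 - 5 = 39

39


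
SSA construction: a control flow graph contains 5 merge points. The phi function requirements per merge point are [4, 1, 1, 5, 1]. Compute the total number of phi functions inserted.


Total phi functions = sum of phi functions at each join node
= 4 + 1 + 1 + 5 + 1 = 12

12


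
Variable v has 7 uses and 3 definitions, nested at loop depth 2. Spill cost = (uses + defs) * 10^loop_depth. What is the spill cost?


uses + defs = 7 + 3 = 10
10^2 = 100
Spill cost = 10 * 100 = 1000

1000


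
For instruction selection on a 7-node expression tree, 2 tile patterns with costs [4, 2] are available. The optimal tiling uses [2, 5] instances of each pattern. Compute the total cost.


Total cost = sum(count_i * cost_i)
= 2*4 + 5*2
= 18

18


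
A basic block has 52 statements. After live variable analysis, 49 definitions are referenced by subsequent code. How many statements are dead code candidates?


Dead code = total statements - live definitions
= 52 - 49 = 3

3


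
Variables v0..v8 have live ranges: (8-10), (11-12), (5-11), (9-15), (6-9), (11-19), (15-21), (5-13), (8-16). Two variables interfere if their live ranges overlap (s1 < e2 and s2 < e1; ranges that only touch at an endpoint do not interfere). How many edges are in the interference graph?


Check all pairs for overlapping intervals.
Two intervals (s1,e1) and (s2,e2) overlap if s1 < e2 and s2 < e1.
v0 (8-10) vs v1..v8: overlaps v2, v3, v4, v7, v8 -> 5
v1 (11-12) vs v2..v8: overlaps v3, v5, v7, v8 -> 4
v2 (5-11) vs v3..v8: overlaps v3, v4, v7, v8 -> 4
v3 (9-15) vs v4..v8: overlaps v5, v7, v8 -> 3
v4 (6-9) vs v5..v8: overlaps v7, v8 -> 2
v5 (11-19) vs v6..v8: overlaps v6, v7, v8 -> 3
v6 (15-21) vs v7..v8: overlaps v8 -> 1
v7 (5-13) vs v8: overlaps v8 -> 1
Total overlapping pairs = 5 + 4 + 4 + 3 + 2 + 3 + 1 + 1 = 23

23


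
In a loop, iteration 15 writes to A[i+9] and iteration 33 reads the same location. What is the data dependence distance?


Distance = read iteration - write iteration
= 33 - 15 = 18

18


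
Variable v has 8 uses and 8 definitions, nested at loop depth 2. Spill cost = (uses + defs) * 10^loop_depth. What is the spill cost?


uses + defs = 8 + 8 = 16
10^2 = 100
Spill cost = 16 * 100 = 1600

1600


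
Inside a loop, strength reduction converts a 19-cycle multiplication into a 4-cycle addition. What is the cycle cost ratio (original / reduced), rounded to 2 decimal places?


Ratio = mult_cost / add_cost = 19 / 4 = 4.75

4.75


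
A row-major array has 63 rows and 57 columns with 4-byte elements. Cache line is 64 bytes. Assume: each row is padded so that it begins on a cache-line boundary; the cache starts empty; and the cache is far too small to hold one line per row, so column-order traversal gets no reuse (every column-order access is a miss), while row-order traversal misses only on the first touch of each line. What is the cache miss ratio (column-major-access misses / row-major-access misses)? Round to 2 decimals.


Each row occupies 57 * 4 = 228 bytes and starts on a line boundary, so it spans ceil(228 / 64) = 4 cache lines.
Row-major traversal misses (one per line touched): 63 * ceil(57 * 4 / 64) = 252
Column-major traversal misses (no reuse, every access misses): 63 * 57 = 3591
Ratio = 3591 / 252 = 14.25

14.25


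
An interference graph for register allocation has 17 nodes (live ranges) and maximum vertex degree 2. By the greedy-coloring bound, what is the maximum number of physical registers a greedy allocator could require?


Greedy coloring never needs more than (max_degree + 1) colors: when coloring a vertex, at most max_degree neighbors are already colored.
Upper bound = 2 + 1 = 3

3


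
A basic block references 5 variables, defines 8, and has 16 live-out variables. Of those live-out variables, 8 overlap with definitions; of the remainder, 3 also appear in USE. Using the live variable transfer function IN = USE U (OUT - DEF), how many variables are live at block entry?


OUT - DEF: 16 - 8 = 8
|IN| = |USE| + |OUT - DEF| - |USE ∩ (OUT - DEF)| = 5 + 8 - 3 = 10

10


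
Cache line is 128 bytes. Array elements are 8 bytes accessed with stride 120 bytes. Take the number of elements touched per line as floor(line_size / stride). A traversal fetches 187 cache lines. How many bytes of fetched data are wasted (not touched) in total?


Elements per line = floor(128 / 120) = 1
Bytes used per line = 1 * 8 = 8
Wasted per line = 128 - 8 = 120
Total wasted = 120 * 187 = 22440

22440


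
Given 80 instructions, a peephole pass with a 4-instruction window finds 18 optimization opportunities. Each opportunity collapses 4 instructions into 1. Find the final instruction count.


Each match removes 3 instructions.
Total removed = 18 * 3 = 54
Remaining = 80 - 54 = 26

26


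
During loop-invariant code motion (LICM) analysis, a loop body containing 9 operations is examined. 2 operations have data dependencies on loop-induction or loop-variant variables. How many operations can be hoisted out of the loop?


Invariant candidates = total - loop-dependent
= 9 - 2 = 7

7


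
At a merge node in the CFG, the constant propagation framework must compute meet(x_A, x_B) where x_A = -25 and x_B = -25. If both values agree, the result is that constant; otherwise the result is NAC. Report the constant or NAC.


Meet operation: if both paths give the same constant, result is that constant; if they differ, result is NAC (not-a-constant).
Path A: -25, Path B: -25 -> equal
Result: constant -> -25

-25


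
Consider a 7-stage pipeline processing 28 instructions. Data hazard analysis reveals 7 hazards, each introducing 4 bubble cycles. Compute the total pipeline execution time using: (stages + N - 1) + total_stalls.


Base cycles = 7 + 28 - 1 = 34
Total stalls = 7 * 4 = 28
Total = 34 + 28 = 62

62


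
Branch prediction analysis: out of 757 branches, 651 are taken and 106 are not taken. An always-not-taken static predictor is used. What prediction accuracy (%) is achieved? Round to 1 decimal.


Predictor: always-not-taken
Correct predictions = 106
Accuracy = 106 / 757 * 100 = 14.0%

14.0


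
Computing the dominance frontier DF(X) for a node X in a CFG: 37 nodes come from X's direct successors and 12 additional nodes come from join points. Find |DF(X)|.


DF(X) = direct successor contributions + join point contributions
= 37 + 12 = 49

49


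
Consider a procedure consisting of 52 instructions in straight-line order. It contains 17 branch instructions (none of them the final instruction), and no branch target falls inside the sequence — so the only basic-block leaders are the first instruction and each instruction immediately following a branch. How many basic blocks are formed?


With no in-sequence branch targets, the leaders are the first instruction plus the instruction after each branch.
Number of basic blocks = branches + 1
= 17 + 1 = 18

18


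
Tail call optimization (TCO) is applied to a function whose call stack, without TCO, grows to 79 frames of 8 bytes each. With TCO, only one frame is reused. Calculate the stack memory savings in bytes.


Without TCO: 79 * 8 = 632 bytes
With TCO: reuse 1 frame = 8 bytes
Savings = 632 - 8 = 624

624


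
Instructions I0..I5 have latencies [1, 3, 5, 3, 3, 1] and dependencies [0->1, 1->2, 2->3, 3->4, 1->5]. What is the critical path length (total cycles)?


Compute longest path through dependency graph: dist(Ik) = max over predecessors of dist + latency(Ik).
dist(I0) = latency 1 = 1
dist(I1) = dist(I0) + 3 = 1 + 3 = 4
dist(I2) = dist(I1) + 5 = 4 + 5 = 9
dist(I3) = dist(I2) + 3 = 9 + 3 = 12
dist(I4) = dist(I3) + 3 = 12 + 3 = 15
dist(I5) = dist(I1) + 1 = 4 + 1 = 5
Critical path = max dist = 15

15


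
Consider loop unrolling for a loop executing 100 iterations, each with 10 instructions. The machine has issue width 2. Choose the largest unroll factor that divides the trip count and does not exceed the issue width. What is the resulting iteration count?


Largest divisor of 100 <= 2 is 2
New iterations = 100 / 2 = 50

50


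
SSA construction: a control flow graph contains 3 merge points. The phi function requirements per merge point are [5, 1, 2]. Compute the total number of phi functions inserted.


Total phi functions = sum of phi functions at each join node
= 5 + 1 + 2 = 8

8


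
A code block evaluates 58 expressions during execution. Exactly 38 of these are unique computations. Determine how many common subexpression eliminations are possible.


CSE count = total expressions - unique expressions
= 58 - 38 = 20

20


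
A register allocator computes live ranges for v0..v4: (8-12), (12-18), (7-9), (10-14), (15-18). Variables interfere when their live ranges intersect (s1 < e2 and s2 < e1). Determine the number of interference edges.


Check all pairs for overlapping intervals.
Two intervals (s1,e1) and (s2,e2) overlap if s1 < e2 and s2 < e1.
v0 (8-12) vs v1..v4: overlaps v2, v3 -> 2
v1 (12-18) vs v2..v4: overlaps v3, v4 -> 2
v2 (7-9) vs v3..v4: overlaps none -> 0
v3 (10-14) vs v4: overlaps none -> 0
Total overlapping pairs = 2 + 2 + 0 + 0 = 4

4


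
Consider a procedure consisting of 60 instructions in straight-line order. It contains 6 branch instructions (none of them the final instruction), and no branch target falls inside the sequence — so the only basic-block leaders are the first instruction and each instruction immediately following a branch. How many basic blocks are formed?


With no in-sequence branch targets, the leaders are the first instruction plus the instruction after each branch.
Number of basic blocks = branches + 1
= 6 + 1 = 7

7


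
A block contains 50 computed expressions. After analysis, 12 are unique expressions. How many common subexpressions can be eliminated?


CSE count = total expressions - unique expressions
= 50 - 12 = 38

38


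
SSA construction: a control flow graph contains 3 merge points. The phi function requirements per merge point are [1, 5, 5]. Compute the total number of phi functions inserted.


Total phi functions = sum of phi functions at each join node
= 1 + 5 + 5 = 11

11


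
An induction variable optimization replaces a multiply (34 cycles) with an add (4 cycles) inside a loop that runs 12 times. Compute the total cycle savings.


Per-iteration saving = 34 - 4 = 30
Total saved = 12 * 30 = 360

360


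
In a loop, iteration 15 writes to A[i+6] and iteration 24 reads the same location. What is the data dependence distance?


Distance = read iteration - write iteration
= 24 - 15 = 9

9


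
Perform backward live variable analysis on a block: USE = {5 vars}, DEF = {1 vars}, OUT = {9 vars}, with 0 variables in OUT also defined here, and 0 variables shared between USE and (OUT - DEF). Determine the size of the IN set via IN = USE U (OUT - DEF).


OUT - DEF: 9 - 0 = 9
|IN| = |USE| + |OUT - DEF| - |USE ∩ (OUT - DEF)| = 5 + 9 - 0 = 14

14


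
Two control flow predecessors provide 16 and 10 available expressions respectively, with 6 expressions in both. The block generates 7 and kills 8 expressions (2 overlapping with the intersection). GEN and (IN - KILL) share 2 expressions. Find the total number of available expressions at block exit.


IN = intersection of predecessors = 6
IN - KILL = 6 - 2 = 4
|OUT| = |GEN| + |IN - KILL| - |GEN ∩ (IN - KILL)| = 7 + 4 - 2 = 9

9


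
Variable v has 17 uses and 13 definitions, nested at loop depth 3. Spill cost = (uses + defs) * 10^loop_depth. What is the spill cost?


uses + defs = 17 + 13 = 30
10^3 = 1000
Spill cost = 30 * 1000 = 30000

30000


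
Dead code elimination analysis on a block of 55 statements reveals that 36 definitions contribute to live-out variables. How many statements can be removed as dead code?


Dead code = total statements - live definitions
= 55 - 36 = 19

19


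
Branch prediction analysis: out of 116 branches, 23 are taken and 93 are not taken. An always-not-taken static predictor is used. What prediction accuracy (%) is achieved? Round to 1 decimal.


Predictor: always-not-taken
Correct predictions = 93
Accuracy = 93 / 116 * 100 = 80.2%

80.2


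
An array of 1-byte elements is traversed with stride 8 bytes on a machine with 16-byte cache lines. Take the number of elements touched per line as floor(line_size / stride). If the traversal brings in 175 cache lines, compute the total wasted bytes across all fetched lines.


Elements per line = floor(16 / 8) = 2
Bytes used per line = 2 * 1 = 2
Wasted per line = 16 - 2 = 14
Total wasted = 14 * 175 = 2450

2450


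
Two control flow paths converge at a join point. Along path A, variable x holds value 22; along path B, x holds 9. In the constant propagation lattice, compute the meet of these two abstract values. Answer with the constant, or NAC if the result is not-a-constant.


Meet operation: if both paths give the same constant, result is that constant; if they differ, result is NAC (not-a-constant).
Path A: 22, Path B: 9 -> differ
Result: not-a-constant -> NAC

NAC


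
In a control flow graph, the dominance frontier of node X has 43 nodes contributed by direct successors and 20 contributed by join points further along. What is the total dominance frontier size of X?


DF(X) = direct successor contributions + join point contributions
= 43 + 20 = 63

63


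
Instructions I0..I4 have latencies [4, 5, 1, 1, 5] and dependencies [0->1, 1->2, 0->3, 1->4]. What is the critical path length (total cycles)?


Compute longest path through dependency graph: dist(Ik) = max over predecessors of dist + latency(Ik).
dist(I0) = latency 4 = 4
dist(I1) = dist(I0) + 5 = 4 + 5 = 9
dist(I2) = dist(I1) + 1 = 9 + 1 = 10
dist(I3) = dist(I0) + 1 = 4 + 1 = 5
dist(I4) = dist(I1) + 5 = 9 + 5 = 14
Critical path = max dist = 14

14


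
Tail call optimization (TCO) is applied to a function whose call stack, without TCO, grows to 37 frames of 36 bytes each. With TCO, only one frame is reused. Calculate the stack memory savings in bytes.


Without TCO: 37 * 36 = 1332 bytes
With TCO: reuse 1 frame = 36 bytes
Savings = 1332 - 36 = 1296

1296


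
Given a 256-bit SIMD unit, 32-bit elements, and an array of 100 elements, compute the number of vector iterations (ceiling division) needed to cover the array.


Width = 256 / 32 = 8 elements per vector op
Iterations = ceil(100 / 8) = 13

13


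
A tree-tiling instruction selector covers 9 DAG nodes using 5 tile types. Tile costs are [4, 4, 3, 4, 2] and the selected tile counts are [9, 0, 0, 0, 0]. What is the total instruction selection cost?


Total cost = sum(count_i * cost_i)
= 9*4 + 0*4 + 0*3 + 0*4 + 0*2
= 36

36


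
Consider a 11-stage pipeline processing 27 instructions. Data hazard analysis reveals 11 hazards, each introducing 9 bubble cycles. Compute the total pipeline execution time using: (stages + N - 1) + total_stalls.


Base cycles = 11 + 27 - 1 = 37
Total stalls = 11 * 9 = 99
Total = 37 + 99 = 136

136


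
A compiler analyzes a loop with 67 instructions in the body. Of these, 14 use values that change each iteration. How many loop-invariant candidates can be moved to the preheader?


Invariant candidates = total - loop-dependent
= 67 - 14 = 53

53


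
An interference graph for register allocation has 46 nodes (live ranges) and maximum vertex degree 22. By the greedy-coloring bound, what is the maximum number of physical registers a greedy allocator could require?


Greedy coloring never needs more than (max_degree + 1) colors: when coloring a vertex, at most max_degree neighbors are already colored.
Upper bound = 22 + 1 = 23

23
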